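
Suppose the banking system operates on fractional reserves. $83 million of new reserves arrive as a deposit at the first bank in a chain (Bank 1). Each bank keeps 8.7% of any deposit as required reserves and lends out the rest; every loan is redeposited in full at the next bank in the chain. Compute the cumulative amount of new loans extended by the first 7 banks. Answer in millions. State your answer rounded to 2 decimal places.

$410.42 million

Bank i lends (1 − rr)^i of the original deposit: Bank 1 lends 83·0.9130 = 75.7790, Bank 2 lends 83·0.9130² ≈ 69.1862, and so on.
Summing a geometric series: total = 83·[0.9130·(1 − 0.9130^7) / (1 − 0.9130)] ≈ 410.4218 million.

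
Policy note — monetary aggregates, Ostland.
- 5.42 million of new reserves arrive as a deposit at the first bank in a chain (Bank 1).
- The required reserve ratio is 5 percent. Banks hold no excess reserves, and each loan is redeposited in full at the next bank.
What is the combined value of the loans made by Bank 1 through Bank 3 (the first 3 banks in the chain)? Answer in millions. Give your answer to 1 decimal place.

Bank i lends (1 − rr)^i of the original deposit: Bank 1 lends 5.42·0.9500 = 5.1490, Bank 2 lends 5.42·0.9500² ≈ 4.8915, and so on.
Summing a geometric series: total = 5.42·[0.9500·(1 − 0.9500^3) / (1 − 0.9500)] ≈ 14.6875 million.

14.7 million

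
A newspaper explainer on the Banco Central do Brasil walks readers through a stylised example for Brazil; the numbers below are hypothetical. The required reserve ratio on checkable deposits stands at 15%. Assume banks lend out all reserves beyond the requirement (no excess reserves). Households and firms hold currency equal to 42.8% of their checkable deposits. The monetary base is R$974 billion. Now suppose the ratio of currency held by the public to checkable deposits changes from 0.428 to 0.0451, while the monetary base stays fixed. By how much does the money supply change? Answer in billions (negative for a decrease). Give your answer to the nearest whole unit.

R$2811 billion

Initially m₁ = (1 + 0.428) / (0.15 + 0.428) ≈ 2.4706, so M₁ = 2.4706 × 974 = 2406.3644 billion.
After the change m₂ = (1 + 0.0451) / (0.15 + 0.0451) ≈ 5.3567, so M₂ = 5.3567 × 974 = 5217.4258 billion.
ΔM = M₂ − M₁ = 5217.4258 − 2406.3644 = 2811.0614 billion.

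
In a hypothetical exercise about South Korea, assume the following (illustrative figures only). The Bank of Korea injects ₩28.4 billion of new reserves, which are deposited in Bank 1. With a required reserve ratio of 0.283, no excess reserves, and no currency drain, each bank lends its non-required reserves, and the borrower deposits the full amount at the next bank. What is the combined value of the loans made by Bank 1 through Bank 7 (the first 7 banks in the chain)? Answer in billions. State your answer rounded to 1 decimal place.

₩64.9 billion

Bank i lends (1 − rr)^i of the original deposit: Bank 1 lends 28.4·0.7170 = 20.3628, Bank 2 lends 28.4·0.7170² ≈ 14.6001, and so on.
Summing a geometric series: total = 28.4·[0.7170·(1 − 0.7170^7) / (1 − 0.7170)] ≈ 64.9439 billion.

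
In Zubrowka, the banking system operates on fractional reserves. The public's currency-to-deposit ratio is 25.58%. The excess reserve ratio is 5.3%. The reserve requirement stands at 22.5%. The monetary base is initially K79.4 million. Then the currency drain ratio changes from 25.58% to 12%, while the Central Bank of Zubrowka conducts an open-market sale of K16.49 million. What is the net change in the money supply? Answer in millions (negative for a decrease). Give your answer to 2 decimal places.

Before: m₁ = (1 + 0.2558) / (0.225 + 0.053 + 0.2558) ≈ 2.35257, MB₁ = 79.4, so M₁ = 2.35257 × 79.4 ≈ 186.7941 million.
After: m₂ = (1 + 0.12) / (0.225 + 0.053 + 0.12) ≈ 2.81407, MB₂ = 79.4 − 16.49 = 62.91, so M₂ = 2.81407 × 62.91 ≈ 177.0331 million.
ΔM = M₂ − M₁ = 177.0331 − 186.7941 = -9.761 million.

-9.76 million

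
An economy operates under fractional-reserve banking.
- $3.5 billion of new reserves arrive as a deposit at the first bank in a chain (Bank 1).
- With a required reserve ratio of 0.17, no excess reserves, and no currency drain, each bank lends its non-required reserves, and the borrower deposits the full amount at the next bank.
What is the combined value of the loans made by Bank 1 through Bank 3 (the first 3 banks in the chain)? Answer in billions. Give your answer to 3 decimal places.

Bank i lends (1 − rr)^i of the original deposit: Bank 1 lends 3.5·0.8300 = 2.9050, Bank 2 lends 3.5·0.8300² ≈ 2.4111, and so on.
Summing a geometric series: total = 3.5·[0.8300·(1 − 0.8300^3) / (1 − 0.8300)] ≈ 7.3174 billion.

$7.317 billion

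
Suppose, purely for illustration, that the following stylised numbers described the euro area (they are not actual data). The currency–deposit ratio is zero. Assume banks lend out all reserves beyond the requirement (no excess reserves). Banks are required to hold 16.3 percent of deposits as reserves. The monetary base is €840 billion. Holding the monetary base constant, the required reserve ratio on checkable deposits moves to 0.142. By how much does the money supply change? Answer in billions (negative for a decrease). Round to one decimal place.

€762.1 billion

Initially m₁ = 1 / (0.163) ≈ 6.13497, so M₁ = 6.13497 × 840 = 5153.3748 billion.
After the change m₂ = 1 / (0.142) ≈ 7.04225, so M₂ = 7.04225 × 840 = 5915.49 billion.
ΔM = M₂ − M₁ = 5915.49 − 5153.3748 = 762.1152 billion.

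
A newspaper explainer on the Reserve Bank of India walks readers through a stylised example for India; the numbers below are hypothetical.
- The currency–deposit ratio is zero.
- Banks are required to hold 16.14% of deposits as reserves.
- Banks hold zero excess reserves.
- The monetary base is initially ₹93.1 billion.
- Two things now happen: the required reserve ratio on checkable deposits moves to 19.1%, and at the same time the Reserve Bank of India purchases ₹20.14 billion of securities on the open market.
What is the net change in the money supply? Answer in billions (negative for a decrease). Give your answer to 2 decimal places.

₹16.05 billion

Before: m₁ = 1 / (0.1614) ≈ 6.195787, MB₁ = 93.1, so M₁ = 6.195787 × 93.1 ≈ 576.8278 billion.
After: m₂ = 1 / (0.191) ≈ 5.235602, MB₂ = 93.1 + 20.14 = 113.24, so M₂ = 5.235602 × 113.24 ≈ 592.8796 billion.
ΔM = M₂ − M₁ = 592.8796 − 576.8278 = 16.0518 billion.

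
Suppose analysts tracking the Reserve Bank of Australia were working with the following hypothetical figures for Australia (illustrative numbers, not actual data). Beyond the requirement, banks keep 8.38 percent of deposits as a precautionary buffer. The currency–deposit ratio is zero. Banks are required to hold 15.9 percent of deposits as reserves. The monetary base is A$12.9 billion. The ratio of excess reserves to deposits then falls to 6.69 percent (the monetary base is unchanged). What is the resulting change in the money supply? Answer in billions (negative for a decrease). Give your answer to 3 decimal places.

A$3.975 billion

Initially m₁ = 1 / (0.159 + 0.0838) ≈ 4.118616, so M₁ = 4.118616 × 12.9 ≈ 53.1301 billion.
After the change m₂ = 1 / (0.159 + 0.0669) ≈ 4.426737, so M₂ = 4.426737 × 12.9 ≈ 57.1049 billion.
ΔM = M₂ − M₁ = 57.1049 − 53.1301 = 3.9748 billion.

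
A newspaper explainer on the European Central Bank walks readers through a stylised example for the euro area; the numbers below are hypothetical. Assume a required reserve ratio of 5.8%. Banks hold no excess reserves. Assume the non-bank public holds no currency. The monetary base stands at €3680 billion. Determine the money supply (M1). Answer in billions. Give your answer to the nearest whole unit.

With no currency drain or excess reserves, the money multiplier is m = 1/rr = 1/0.058 ≈ 17.24138.
Money supply M = m × MB = 17.24138 × 3680 = 63448.2784 billion.

€63448 billion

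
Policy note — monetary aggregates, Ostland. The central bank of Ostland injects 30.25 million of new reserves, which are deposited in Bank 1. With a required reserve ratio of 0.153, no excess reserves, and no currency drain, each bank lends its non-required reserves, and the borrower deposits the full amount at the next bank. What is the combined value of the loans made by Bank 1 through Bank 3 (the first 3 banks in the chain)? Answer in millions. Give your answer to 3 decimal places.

Bank i lends (1 − rr)^i of the original deposit: Bank 1 lends 30.25·0.8470 ≈ 25.6217, Bank 2 lends 30.25·0.8470² ≈ 21.7016, and so on.
Summing a geometric series: total = 30.25·[0.8470·(1 − 0.8470^3) / (1 − 0.8470)] ≈ 65.7046 million.

65.705 million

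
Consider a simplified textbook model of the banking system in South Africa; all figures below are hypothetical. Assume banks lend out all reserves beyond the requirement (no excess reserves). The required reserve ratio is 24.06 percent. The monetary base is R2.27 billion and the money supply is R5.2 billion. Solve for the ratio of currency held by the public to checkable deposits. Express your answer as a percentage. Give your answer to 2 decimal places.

Using m = M/MB = 5.2/2.27 ≈ 2.290749. From m = (1 + c)/(c + rr + e), rearranging gives 1 + c = m·(c + rr + e), so c·(1 − m) = m·(rr + e) − 1.
Hence c = [m·(rr + e) − 1]/(1 − m) = [2.290749 × (0.2406 + 0) − 1] / (1 − 2.290749) ≈ 0.347741.

34.77%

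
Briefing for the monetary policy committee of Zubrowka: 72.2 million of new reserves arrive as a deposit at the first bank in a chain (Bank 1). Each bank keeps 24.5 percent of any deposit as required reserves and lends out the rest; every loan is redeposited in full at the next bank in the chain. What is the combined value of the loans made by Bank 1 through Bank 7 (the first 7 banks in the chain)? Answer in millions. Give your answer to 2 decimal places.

191.38 million

Bank i lends (1 − rr)^i of the original deposit: Bank 1 lends 72.2·0.7550 = 54.5110, Bank 2 lends 72.2·0.7550² ≈ 41.1558, and so on.
Summing a geometric series: total = 72.2·[0.7550·(1 − 0.7550^7) / (1 − 0.7550)] ≈ 191.3805 million.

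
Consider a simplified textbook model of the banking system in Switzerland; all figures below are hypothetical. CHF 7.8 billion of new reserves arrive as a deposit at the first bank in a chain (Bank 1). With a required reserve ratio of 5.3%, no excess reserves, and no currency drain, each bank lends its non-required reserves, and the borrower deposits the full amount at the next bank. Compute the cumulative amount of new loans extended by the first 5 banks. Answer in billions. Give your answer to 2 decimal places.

Bank i lends (1 − rr)^i of the original deposit: Bank 1 lends 7.8·0.9470 = 7.3866, Bank 2 lends 7.8·0.9470² ≈ 6.9951, and so on.
Summing a geometric series: total = 7.8·[0.9470·(1 − 0.9470^5) / (1 − 0.9470)] ≈ 33.2202 billion.

CHF 33.22 billion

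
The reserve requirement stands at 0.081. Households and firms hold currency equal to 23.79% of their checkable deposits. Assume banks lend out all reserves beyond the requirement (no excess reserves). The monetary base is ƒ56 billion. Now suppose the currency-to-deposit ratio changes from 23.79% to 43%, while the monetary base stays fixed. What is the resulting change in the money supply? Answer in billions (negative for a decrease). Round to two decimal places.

Initially m₁ = (1 + 0.2379) / (0.081 + 0.2379) ≈ 3.88178, so M₁ = 3.88178 × 56 ≈ 217.3797 billion.
After the change m₂ = (1 + 0.43) / (0.081 + 0.43) ≈ 2.79843, so M₂ = 2.79843 × 56 ≈ 156.7121 billion.
ΔM = M₂ − M₁ = 156.7121 − 217.3797 = -60.6676 billion.

-60.67 billion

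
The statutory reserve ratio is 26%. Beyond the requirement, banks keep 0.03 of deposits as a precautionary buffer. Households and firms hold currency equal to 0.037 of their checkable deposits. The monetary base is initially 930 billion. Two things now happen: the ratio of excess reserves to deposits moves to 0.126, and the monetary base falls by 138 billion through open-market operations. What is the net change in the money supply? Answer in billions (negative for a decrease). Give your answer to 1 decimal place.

-1007.6 billion

Before: m₁ = (1 + 0.037) / (0.26 + 0.03 + 0.037) ≈ 3.17125, MB₁ = 930, so M₁ = 3.17125 × 930 = 2949.2625 billion.
After: m₂ = (1 + 0.037) / (0.26 + 0.126 + 0.037) ≈ 2.45154, MB₂ = 930 − 138 = 792, so M₂ = 2.45154 × 792 ≈ 1941.6197 billion.
ΔM = M₂ − M₁ = 1941.6197 − 2949.2625 = -1007.6428 billion.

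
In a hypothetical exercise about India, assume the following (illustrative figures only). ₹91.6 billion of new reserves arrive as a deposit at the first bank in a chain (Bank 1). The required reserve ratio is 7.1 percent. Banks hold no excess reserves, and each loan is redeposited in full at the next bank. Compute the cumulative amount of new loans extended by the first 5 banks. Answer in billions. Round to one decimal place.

Bank i lends (1 − rr)^i of the original deposit: Bank 1 lends 91.6·0.9290 = 85.0964, Bank 2 lends 91.6·0.9290² ≈ 79.0546, and so on.
Summing a geometric series: total = 91.6·[0.9290·(1 − 0.9290^5) / (1 − 0.9290)] ≈ 369.2031 billion.

₹369.2 billion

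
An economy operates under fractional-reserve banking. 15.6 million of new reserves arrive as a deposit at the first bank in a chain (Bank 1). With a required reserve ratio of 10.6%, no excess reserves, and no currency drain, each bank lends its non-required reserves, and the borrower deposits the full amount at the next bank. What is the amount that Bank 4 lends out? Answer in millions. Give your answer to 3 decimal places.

9.965 million

Each bank lends a fraction (1 − rr) = 0.8940 of the deposit it receives, so Bank 4 receives 15.6·0.8940^3 and lends 15.6·0.8940^4 ≈ 9.9649 million.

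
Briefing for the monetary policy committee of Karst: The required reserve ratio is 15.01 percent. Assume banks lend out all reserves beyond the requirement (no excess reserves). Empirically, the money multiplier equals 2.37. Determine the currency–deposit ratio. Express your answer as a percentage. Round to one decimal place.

Using m = 2.37. From m = (1 + c)/(c + rr + e), rearranging gives 1 + c = m·(c + rr + e), so c·(1 − m) = m·(rr + e) − 1.
Hence c = [m·(rr + e) − 1]/(1 − m) = [2.37 × (0.1501 + 0) − 1] / (1 − 2.37) ≈ 0.470265.

47.0%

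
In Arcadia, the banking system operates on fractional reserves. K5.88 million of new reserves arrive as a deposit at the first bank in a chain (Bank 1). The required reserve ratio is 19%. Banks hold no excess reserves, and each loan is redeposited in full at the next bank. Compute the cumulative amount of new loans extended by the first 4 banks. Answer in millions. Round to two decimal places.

Bank i lends (1 − rr)^i of the original deposit: Bank 1 lends 5.88·0.8100 = 4.7628, Bank 2 lends 5.88·0.8100² ≈ 3.8579, and so on.
Summing a geometric series: total = 5.88·[0.8100·(1 − 0.8100^4) / (1 − 0.8100)] ≈ 14.2767 million.

K14.28 million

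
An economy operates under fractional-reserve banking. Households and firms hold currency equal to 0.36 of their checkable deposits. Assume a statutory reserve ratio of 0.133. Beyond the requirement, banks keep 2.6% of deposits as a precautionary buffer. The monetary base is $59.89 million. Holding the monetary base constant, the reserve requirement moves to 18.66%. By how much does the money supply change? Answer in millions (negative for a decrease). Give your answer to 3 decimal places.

Initially m₁ = (1 + 0.36) / (0.133 + 0.026 + 0.36) ≈ 2.620424, so M₁ = 2.620424 × 59.89 ≈ 156.9372 million.
After the change m₂ = (1 + 0.36) / (0.1866 + 0.026 + 0.36) ≈ 2.375131, so M₂ = 2.375131 × 59.89 ≈ 142.2466 million.
ΔM = M₂ − M₁ = 142.2466 − 156.9372 = -14.6906 million.

-14.691 million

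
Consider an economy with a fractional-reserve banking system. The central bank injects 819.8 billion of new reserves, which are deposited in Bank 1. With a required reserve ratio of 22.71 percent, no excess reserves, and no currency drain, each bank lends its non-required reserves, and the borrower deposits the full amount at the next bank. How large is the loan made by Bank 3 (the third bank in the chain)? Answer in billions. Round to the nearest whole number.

Each bank lends a fraction (1 − rr) = 0.7729 of the deposit it receives, so Bank 3 receives 819.8·0.7729^2 and lends 819.8·0.7729^3 ≈ 378.5104 billion.

379 billion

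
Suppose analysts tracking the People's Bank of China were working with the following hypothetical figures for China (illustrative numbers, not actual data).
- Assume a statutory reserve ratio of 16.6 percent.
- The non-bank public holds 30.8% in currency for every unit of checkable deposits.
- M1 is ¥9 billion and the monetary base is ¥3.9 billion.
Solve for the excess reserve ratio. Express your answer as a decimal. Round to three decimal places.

Using m = M/MB = 9/3.9 ≈ 2.307692. Since m = (1 + c)/(c + rr + e), the denominator satisfies c + rr + e = (1 + c)/m = (1 + 0.308) / 2.307692 ≈ 0.566800.
With c = 0.308 and rr = 0.166, the excess reserve ratio is 0.566800 − 0.308 − 0.166 = 0.0928.

0.093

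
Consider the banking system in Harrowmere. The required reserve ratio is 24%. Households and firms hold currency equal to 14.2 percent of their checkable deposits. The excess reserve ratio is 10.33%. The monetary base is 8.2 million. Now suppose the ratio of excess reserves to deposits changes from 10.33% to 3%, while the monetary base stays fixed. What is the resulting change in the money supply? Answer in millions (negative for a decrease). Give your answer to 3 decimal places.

Initially m₁ = (1 + 0.142) / (0.24 + 0.1033 + 0.142) ≈ 2.35318, so M₁ = 2.35318 × 8.2 ≈ 19.2961 million.
After the change m₂ = (1 + 0.142) / (0.24 + 0.03 + 0.142) ≈ 2.77184, so M₂ = 2.77184 × 8.2 ≈ 22.7291 million.
ΔM = M₂ − M₁ = 22.7291 − 19.2961 = 3.433 million.

3.433 million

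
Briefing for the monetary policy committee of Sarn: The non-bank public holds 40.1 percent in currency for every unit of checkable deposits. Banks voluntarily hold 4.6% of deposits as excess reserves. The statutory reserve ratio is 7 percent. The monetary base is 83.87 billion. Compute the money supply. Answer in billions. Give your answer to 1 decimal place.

227.3 billion

The money multiplier is m = (1 + c) / (rr + e + c) = (1 + 0.401) / (0.07 + 0.046 + 0.401) ≈ 2.7099.
So M = m × MB = 2.7099 × 83.87 ≈ 227.2793 billion.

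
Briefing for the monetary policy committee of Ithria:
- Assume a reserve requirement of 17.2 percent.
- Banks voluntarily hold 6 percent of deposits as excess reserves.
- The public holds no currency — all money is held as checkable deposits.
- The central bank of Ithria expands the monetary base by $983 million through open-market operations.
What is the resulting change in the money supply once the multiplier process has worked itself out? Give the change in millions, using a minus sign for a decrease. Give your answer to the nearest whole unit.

The money multiplier is m = 1 / (rr + e) = 1 / (0.172 + 0.06) ≈ 4.3103.
The purchase adds 983 million of base, so ΔM = m × ΔMB = 4.3103 × (+983) = 4237.0249 million.

$4237 million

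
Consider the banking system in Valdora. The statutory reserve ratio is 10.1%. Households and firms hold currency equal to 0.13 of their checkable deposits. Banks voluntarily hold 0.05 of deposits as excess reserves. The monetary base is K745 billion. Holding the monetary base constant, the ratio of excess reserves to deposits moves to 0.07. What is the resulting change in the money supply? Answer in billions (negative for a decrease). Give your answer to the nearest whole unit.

-199 billion

Initially m₁ = (1 + 0.13) / (0.101 + 0.05 + 0.13) ≈ 4.0214, so M₁ = 4.0214 × 745 = 2995.943 billion.
After the change m₂ = (1 + 0.13) / (0.101 + 0.07 + 0.13) ≈ 3.7542, so M₂ = 3.7542 × 745 = 2796.879 billion.
ΔM = M₂ − M₁ = 2796.879 − 2995.943 = -199.064 billion.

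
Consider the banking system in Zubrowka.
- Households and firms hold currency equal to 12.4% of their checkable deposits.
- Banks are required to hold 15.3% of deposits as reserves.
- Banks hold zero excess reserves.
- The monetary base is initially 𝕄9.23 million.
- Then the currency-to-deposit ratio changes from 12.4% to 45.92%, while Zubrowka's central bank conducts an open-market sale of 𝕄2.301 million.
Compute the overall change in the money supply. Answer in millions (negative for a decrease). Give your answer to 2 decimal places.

-20.94 million

Before: m₁ = (1 + 0.124) / (0.153 + 0.124) ≈ 4.0578, MB₁ = 9.23, so M₁ = 4.0578 × 9.23 ≈ 37.4535 million.
After: m₂ = (1 + 0.4592) / (0.153 + 0.4592) ≈ 2.3835, MB₂ = 9.23 − 2.301 = 6.929, so M₂ = 2.3835 × 6.929 ≈ 16.5153 million.
ΔM = M₂ − M₁ = 16.5153 − 37.4535 = -20.9382 million.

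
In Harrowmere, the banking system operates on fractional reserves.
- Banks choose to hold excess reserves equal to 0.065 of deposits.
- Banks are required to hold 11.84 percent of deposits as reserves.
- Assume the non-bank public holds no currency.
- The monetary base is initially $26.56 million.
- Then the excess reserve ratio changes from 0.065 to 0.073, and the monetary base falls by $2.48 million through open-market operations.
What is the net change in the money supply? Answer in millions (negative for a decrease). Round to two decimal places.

Before: m₁ = 1 / (0.1184 + 0.065) ≈ 5.45256, MB₁ = 26.56, so M₁ = 5.45256 × 26.56 ≈ 144.82 million.
After: m₂ = 1 / (0.1184 + 0.073) ≈ 5.22466, MB₂ = 26.56 − 2.48 = 24.08, so M₂ = 5.22466 × 24.08 ≈ 125.8098 million.
ΔM = M₂ − M₁ = 125.8098 − 144.82 = -19.0102 million.

-19.01 million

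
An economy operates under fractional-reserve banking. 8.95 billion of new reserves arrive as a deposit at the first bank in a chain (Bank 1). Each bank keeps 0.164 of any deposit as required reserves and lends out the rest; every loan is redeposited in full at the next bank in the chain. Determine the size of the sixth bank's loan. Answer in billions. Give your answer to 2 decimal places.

3.06 billion

Each bank lends a fraction (1 − rr) = 0.8360 of the deposit it receives, so Bank 6 receives 8.95·0.8360^5 and lends 8.95·0.8360^6 ≈ 3.0553 billion.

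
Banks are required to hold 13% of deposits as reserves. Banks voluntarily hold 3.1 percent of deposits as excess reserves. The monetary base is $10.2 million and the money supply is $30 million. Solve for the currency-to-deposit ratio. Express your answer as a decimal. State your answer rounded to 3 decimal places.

Using m = M/MB = 30/10.2 ≈ 2.941176. From m = (1 + c)/(c + rr + e), rearranging gives 1 + c = m·(c + rr + e), so c·(1 − m) = m·(rr + e) − 1.
Hence c = [m·(rr + e) − 1]/(1 − m) = [2.941176 × (0.13 + 0.031) − 1] / (1 − 2.941176) ≈ 0.271212.

0.271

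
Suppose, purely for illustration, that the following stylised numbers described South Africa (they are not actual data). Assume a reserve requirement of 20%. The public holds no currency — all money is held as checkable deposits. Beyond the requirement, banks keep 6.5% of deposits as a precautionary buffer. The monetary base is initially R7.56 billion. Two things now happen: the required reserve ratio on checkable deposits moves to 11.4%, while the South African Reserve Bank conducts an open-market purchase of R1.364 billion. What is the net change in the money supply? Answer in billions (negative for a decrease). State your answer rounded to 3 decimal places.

R21.326 billion

Before: m₁ = 1 / (0.2 + 0.065) ≈ 3.77358, MB₁ = 7.56, so M₁ = 3.77358 × 7.56 ≈ 28.5283 billion.
After: m₂ = 1 / (0.114 + 0.065) ≈ 5.58659, MB₂ = 7.56 + 1.364 = 8.924, so M₂ = 5.58659 × 8.924 ≈ 49.8547 billion.
ΔM = M₂ − M₁ = 49.8547 − 28.5283 = 21.3264 billion.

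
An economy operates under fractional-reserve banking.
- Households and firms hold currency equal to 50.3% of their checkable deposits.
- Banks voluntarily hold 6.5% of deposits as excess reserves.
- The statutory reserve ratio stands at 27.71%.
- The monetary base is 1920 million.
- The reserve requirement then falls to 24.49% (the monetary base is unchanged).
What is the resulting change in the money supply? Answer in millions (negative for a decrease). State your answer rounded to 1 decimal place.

135.3 million

Initially m₁ = (1 + 0.503) / (0.2771 + 0.065 + 0.503) ≈ 1.778488, so M₁ = 1.778488 × 1920 ≈ 3414.697 million.
After the change m₂ = (1 + 0.503) / (0.2449 + 0.065 + 0.503) ≈ 1.848936, so M₂ = 1.848936 × 1920 ≈ 3549.9571 million.
ΔM = M₂ − M₁ = 3549.9571 − 3414.697 = 135.2601 million.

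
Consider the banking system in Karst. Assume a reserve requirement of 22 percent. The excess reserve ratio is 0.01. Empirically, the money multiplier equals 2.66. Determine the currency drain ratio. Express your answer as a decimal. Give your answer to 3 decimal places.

Using m = 2.66. From m = (1 + c)/(c + rr + e), rearranging gives 1 + c = m·(c + rr + e), so c·(1 − m) = m·(rr + e) − 1.
Hence c = [m·(rr + e) − 1]/(1 − m) = [2.66 × (0.22 + 0.01) − 1] / (1 − 2.66) ≈ 0.233855.

0.234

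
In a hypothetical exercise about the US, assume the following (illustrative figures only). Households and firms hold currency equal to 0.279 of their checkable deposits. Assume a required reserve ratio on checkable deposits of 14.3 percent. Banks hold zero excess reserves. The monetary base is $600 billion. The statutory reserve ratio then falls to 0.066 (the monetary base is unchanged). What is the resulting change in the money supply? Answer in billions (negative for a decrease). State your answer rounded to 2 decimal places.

$405.86 billion

Initially m₁ = (1 + 0.279) / (0.143 + 0.279) ≈ 3.030806, so M₁ = 3.030806 × 600 = 1818.4836 billion.
After the change m₂ = (1 + 0.279) / (0.066 + 0.279) ≈ 3.707246, so M₂ = 3.707246 × 600 = 2224.3476 billion.
ΔM = M₂ − M₁ = 2224.3476 − 1818.4836 = 405.864 billion.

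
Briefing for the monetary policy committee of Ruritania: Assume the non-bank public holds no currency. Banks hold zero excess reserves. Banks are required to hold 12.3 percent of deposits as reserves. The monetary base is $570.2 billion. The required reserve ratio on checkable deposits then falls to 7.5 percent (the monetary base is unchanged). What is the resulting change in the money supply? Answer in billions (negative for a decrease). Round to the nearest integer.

$2967 billion

Initially m₁ = 1 / (0.123) ≈ 8.1301, so M₁ = 8.1301 × 570.2 ≈ 4635.783 billion.
After the change m₂ = 1 / (0.075) ≈ 13.3333, so M₂ = 13.3333 × 570.2 ≈ 7602.6477 billion.
ΔM = M₂ − M₁ = 7602.6477 − 4635.783 = 2966.8647 billion.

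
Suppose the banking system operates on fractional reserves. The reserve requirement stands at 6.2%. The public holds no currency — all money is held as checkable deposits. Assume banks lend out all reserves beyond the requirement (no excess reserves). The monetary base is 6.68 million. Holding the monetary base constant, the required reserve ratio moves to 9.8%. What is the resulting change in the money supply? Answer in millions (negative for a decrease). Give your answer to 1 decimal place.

-39.6 million

Initially m₁ = 1 / (0.062) ≈ 16.1290, so M₁ = 16.1290 × 6.68 ≈ 107.7417 million.
After the change m₂ = 1 / (0.098) ≈ 10.2041, so M₂ = 10.2041 × 6.68 ≈ 68.1634 million.
ΔM = M₂ − M₁ = 68.1634 − 107.7417 = -39.5783 million.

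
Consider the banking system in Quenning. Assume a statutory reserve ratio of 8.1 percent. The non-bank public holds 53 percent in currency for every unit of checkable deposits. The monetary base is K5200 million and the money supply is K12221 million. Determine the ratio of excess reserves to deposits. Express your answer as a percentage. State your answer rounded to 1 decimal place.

Using m = M/MB = 12221/5200 ≈ 2.350192. Since m = (1 + c)/(c + rr + e), the denominator satisfies c + rr + e = (1 + c)/m = (1 + 0.53) / 2.350192 ≈ 0.651011.
With c = 0.53 and rr = 0.081, the ratio of excess reserves to deposits is 0.651011 − 0.53 − 0.081 = 0.040011.

4.0%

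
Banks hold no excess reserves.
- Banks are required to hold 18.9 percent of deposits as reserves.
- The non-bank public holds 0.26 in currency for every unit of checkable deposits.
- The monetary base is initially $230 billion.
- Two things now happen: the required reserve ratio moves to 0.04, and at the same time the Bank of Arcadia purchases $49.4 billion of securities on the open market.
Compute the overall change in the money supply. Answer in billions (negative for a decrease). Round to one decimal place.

$528.0 billion

Before: m₁ = (1 + 0.26) / (0.189 + 0.26) ≈ 2.80624, MB₁ = 230, so M₁ = 2.80624 × 230 = 645.4352 billion.
After: m₂ = (1 + 0.26) / (0.04 + 0.26) = 4.2, MB₂ = 230 + 49.4 = 279.4, so M₂ = 4.2 × 279.4 = 1173.48 billion.
ΔM = M₂ − M₁ = 1173.48 − 645.4352 = 528.0448 billion.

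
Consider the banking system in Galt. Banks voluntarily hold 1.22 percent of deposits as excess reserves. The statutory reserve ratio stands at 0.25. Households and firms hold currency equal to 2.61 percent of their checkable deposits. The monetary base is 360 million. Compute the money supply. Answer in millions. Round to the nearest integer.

The money multiplier is m = (1 + c) / (rr + e + c) = (1 + 0.0261) / (0.25 + 0.0122 + 0.0261) ≈ 3.5591.
So M = m × MB = 3.5591 × 360 = 1281.276 million.

1281 million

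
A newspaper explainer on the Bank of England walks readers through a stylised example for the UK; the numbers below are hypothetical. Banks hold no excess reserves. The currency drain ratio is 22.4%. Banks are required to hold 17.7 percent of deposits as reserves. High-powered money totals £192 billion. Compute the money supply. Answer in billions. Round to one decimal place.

The money multiplier is m = (1 + c) / (rr + c) = (1 + 0.224) / (0.177 + 0.224) ≈ 3.05237.
So M = m × MB = 3.05237 × 192 ≈ 586.055 billion.

£586.1 billion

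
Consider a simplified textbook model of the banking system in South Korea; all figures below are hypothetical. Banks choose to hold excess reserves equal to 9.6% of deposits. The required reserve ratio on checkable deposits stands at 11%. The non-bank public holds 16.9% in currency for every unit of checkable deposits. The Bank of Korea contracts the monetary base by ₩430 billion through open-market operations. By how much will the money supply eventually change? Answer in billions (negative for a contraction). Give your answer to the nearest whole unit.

-1340 billion

The money multiplier is m = (1 + c) / (rr + e + c) = (1 + 0.169) / (0.11 + 0.096 + 0.169) ≈ 3.1173.
The sale removes 430 billion of base, so ΔM = m × ΔMB = 3.1173 × (−430) = -1340.439 billion.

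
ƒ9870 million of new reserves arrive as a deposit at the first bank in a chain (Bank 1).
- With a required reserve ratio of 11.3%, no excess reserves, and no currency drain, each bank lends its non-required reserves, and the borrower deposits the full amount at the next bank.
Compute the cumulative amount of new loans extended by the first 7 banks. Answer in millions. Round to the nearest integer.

ƒ44007 million

Bank i lends (1 − rr)^i of the original deposit: Bank 1 lends 9870·0.8870 = 8754.6900, Bank 2 lends 9870·0.8870² ≈ 7765.4100, and so on.
Summing a geometric series: total = 9870·[0.8870·(1 − 0.8870^7) / (1 − 0.8870)] ≈ 44007.2940 million.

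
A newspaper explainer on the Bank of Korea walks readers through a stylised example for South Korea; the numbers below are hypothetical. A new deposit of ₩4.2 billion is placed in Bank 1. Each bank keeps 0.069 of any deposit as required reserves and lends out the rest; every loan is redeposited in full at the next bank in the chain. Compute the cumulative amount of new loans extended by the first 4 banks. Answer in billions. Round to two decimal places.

Bank i lends (1 − rr)^i of the original deposit: Bank 1 lends 4.2·0.9310 = 3.9102, Bank 2 lends 4.2·0.9310² ≈ 3.6404, and so on.
Summing a geometric series: total = 4.2·[0.9310·(1 − 0.9310^4) / (1 − 0.9310)] ≈ 14.0952 billion.

₩14.10 billion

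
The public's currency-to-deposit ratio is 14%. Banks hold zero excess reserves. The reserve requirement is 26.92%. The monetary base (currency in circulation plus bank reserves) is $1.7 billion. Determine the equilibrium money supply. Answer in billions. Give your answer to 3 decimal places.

$4.736 billion

The money multiplier is m = (1 + c) / (rr + c) = (1 + 0.14) / (0.2692 + 0.14) ≈ 2.78592.
So M = m × MB = 2.78592 × 1.7 ≈ 4.7361 billion.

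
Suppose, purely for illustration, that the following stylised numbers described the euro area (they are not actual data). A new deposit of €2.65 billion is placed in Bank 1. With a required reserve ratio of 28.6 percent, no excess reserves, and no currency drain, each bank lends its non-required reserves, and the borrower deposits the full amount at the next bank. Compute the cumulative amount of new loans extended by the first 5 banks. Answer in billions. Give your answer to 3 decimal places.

Bank i lends (1 − rr)^i of the original deposit: Bank 1 lends 2.65·0.7140 = 1.8921, Bank 2 lends 2.65·0.7140² ≈ 1.3510, and so on.
Summing a geometric series: total = 2.65·[0.7140·(1 − 0.7140^5) / (1 − 0.7140)] ≈ 5.3881 billion.

€5.388 billion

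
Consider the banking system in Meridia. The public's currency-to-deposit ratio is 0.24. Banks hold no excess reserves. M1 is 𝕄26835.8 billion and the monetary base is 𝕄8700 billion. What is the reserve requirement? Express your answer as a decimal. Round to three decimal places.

0.162

Using m = M/MB = 26835.8/8700 ≈ 3.084575. Since m = (1 + c)/(c + rr + e), the denominator satisfies c + rr + e = (1 + c)/m = (1 + 0.24) / 3.084575 ≈ 0.402000.
With c = 0.24 and e = 0, the reserve requirement is 0.402000 − 0.24 − 0 = 0.162.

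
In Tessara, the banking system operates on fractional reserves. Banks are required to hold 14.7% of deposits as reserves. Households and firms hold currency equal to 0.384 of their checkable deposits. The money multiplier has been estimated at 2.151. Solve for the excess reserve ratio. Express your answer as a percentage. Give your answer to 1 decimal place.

Using m = 2.151. Since m = (1 + c)/(c + rr + e), the denominator satisfies c + rr + e = (1 + c)/m = (1 + 0.384) / 2.151 ≈ 0.643422.
With c = 0.384 and rr = 0.147, the excess reserve ratio is 0.643422 − 0.384 − 0.147 = 0.112422.

11.2%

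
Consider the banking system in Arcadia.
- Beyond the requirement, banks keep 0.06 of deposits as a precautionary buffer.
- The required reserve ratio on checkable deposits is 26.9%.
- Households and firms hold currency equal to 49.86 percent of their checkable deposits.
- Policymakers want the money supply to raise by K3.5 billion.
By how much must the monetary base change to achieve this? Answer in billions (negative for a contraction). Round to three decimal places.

The money multiplier is m = (1 + c) / (rr + e + c) = (1 + 0.4986) / (0.269 + 0.06 + 0.4986) ≈ 1.81078.
ΔMB = ΔM / m = (+3.5) / 1.81078 ≈ 1.9329 billion.

K1.933 billion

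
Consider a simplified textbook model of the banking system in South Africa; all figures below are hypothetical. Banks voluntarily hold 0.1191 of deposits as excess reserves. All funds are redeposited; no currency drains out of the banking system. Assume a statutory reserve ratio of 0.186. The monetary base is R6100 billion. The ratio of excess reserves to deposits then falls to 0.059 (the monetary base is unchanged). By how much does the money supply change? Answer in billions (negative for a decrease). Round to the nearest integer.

Initially m₁ = 1 / (0.186 + 0.1191) ≈ 3.27761, so M₁ = 3.27761 × 6100 = 19993.421 billion.
After the change m₂ = 1 / (0.186 + 0.059) ≈ 4.08163, so M₂ = 4.08163 × 6100 = 24897.943 billion.
ΔM = M₂ − M₁ = 24897.943 − 19993.421 = 4904.522 billion.

R4905 billion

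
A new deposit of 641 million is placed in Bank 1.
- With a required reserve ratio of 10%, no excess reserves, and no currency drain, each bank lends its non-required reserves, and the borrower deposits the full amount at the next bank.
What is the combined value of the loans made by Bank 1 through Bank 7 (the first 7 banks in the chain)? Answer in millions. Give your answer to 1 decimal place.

3009.7 million

Bank i lends (1 − rr)^i of the original deposit: Bank 1 lends 641·0.9000 = 576.9000, Bank 2 lends 641·0.9000² = 519.2100, and so on.
Summing a geometric series: total = 641·[0.9000·(1 − 0.9000^7) / (1 − 0.9000)] ≈ 3009.7052 million.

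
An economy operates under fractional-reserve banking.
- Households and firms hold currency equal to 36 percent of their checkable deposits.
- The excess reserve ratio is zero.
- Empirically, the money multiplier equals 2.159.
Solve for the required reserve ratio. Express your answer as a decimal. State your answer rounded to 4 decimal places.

0.2699

Using m = 2.159. Since m = (1 + c)/(c + rr + e), the denominator satisfies c + rr + e = (1 + c)/m = (1 + 0.36) / 2.159 ≈ 0.629921.
With c = 0.36 and e = 0, the required reserve ratio is 0.629921 − 0.36 − 0 = 0.269921.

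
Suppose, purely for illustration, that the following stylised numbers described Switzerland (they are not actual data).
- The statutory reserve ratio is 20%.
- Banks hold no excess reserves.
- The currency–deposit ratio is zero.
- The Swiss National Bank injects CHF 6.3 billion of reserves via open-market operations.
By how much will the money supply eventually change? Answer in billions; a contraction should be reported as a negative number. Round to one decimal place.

The simple money multiplier is m = 1/rr = 1/0.2 = 5.
An open-market purchase increases the monetary base by 6.3 billion, so ΔM = m × ΔMB = 5 × 6.3 = 31.5 billion.

CHF 31.5 billion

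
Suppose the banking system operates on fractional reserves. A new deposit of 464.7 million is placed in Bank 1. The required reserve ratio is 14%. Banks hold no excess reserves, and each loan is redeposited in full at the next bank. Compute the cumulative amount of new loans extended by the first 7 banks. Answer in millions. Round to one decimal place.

Bank i lends (1 − rr)^i of the original deposit: Bank 1 lends 464.7·0.8600 = 399.6420, Bank 2 lends 464.7·0.8600² ≈ 343.6921, and so on.
Summing a geometric series: total = 464.7·[0.8600·(1 − 0.8600^7) / (1 − 0.8600)] ≈ 1861.3959 million.

1861.4 million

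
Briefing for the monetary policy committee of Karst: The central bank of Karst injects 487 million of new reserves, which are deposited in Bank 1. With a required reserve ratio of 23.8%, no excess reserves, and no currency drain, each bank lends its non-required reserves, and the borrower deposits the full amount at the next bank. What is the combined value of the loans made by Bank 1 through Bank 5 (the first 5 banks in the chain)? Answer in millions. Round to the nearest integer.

Bank i lends (1 − rr)^i of the original deposit: Bank 1 lends 487·0.7620 = 371.0940, Bank 2 lends 487·0.7620² ≈ 282.7736, and so on.
Summing a geometric series: total = 487·[0.7620·(1 − 0.7620^5) / (1 − 0.7620)] ≈ 1158.6453 million.

1159 million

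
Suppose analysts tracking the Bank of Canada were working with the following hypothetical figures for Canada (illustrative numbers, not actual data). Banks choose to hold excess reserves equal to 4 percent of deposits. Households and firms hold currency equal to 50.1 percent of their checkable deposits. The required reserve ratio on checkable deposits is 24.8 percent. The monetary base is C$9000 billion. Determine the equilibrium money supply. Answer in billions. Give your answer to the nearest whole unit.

C$17122 billion

The money multiplier is m = (1 + c) / (rr + e + c) = (1 + 0.501) / (0.248 + 0.04 + 0.501) ≈ 1.90241.
So M = m × MB = 1.90241 × 9000 = 17121.69 billion.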